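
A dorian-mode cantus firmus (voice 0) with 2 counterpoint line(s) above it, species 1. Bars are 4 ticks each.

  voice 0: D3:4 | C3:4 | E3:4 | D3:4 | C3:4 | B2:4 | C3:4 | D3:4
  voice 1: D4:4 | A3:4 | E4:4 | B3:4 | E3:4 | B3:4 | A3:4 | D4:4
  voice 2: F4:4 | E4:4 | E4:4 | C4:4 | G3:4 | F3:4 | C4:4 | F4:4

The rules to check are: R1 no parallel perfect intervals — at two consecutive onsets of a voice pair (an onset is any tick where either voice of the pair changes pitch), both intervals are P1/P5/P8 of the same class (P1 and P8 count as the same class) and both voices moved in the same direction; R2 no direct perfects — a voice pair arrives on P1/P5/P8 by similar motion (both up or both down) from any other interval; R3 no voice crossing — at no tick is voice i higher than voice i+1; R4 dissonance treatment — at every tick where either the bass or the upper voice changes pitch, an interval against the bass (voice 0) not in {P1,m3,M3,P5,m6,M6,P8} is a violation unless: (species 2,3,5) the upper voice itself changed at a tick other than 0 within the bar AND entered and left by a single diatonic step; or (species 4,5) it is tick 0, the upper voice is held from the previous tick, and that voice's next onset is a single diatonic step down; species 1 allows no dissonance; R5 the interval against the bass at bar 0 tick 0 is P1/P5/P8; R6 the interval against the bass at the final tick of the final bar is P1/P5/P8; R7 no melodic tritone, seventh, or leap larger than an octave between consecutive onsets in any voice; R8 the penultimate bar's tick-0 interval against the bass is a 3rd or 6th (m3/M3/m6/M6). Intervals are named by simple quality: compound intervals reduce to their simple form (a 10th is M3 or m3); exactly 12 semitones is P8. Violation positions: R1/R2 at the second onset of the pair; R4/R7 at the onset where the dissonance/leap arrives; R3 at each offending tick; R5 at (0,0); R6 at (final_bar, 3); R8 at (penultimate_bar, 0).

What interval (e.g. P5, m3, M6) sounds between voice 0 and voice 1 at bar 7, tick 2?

voice 0=D3 voice 1=D4 -> P8

P8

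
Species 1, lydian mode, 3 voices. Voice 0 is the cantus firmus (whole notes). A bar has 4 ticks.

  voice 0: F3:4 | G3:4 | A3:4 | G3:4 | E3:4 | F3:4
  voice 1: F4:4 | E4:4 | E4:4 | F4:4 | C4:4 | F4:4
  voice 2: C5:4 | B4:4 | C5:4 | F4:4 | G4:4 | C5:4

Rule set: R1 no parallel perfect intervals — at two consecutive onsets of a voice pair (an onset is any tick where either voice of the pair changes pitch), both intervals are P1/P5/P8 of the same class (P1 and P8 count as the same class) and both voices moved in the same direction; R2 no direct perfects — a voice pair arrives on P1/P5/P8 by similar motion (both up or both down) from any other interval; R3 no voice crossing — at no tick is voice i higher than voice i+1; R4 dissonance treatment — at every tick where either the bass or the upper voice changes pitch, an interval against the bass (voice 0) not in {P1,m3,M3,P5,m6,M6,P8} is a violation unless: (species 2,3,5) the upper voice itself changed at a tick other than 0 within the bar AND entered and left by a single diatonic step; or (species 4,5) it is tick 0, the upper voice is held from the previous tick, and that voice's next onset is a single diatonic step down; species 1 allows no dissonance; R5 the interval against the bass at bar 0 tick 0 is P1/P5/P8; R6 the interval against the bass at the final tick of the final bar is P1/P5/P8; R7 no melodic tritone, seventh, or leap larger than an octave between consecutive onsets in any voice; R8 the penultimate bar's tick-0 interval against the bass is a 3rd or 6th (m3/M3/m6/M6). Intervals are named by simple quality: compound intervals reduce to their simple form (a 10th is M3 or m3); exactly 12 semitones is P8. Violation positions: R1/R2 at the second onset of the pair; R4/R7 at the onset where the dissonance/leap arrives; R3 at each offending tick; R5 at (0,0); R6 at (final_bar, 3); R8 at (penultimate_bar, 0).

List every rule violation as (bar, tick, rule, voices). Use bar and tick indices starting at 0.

bar 0: v0=F3 v1=F4 v2=C5 downbeat P5
bar 1: v0=G3 v1=E4 v2=B4 downbeat M3
bar 2: v0=A3 v1=E4 v2=C5 downbeat m3
bar 3: v0=G3 v1=F4 v2=F4 downbeat m7
bar 4: v0=E3 v1=C4 v2=G4 downbeat m3
bar 5: v0=F3 v1=F4 v2=C5 downbeat P5
  -> R1 @ bar 1 tick 0 v(1, 2): F4/C5 P5 -> E4/B4 P5 similar
  -> R4 @ bar 3 tick 0 v(0, 1): G3/F4 m7 untreated
  -> R4 @ bar 3 tick 0 v(0, 2): G3/F4 m7 untreated
  -> R1 @ bar 5 tick 0 v(1, 2): C4/G4 P5 -> F4/C5 P5 similar
  -> R2 @ bar 5 tick 0 v(0, 1): E3/C4 m6 -> F3/F4 P8 similar
  -> R2 @ bar 5 tick 0 v(0, 2): E3/G4 m3 -> F3/C5 P5 similar

(1, 0, R1, (1, 2))
(3, 0, R4, (0, 1))
(3, 0, R4, (0, 2))
(5, 0, R1, (1, 2))
(5, 0, R2, (0, 1))
(5, 0, R2, (0, 2))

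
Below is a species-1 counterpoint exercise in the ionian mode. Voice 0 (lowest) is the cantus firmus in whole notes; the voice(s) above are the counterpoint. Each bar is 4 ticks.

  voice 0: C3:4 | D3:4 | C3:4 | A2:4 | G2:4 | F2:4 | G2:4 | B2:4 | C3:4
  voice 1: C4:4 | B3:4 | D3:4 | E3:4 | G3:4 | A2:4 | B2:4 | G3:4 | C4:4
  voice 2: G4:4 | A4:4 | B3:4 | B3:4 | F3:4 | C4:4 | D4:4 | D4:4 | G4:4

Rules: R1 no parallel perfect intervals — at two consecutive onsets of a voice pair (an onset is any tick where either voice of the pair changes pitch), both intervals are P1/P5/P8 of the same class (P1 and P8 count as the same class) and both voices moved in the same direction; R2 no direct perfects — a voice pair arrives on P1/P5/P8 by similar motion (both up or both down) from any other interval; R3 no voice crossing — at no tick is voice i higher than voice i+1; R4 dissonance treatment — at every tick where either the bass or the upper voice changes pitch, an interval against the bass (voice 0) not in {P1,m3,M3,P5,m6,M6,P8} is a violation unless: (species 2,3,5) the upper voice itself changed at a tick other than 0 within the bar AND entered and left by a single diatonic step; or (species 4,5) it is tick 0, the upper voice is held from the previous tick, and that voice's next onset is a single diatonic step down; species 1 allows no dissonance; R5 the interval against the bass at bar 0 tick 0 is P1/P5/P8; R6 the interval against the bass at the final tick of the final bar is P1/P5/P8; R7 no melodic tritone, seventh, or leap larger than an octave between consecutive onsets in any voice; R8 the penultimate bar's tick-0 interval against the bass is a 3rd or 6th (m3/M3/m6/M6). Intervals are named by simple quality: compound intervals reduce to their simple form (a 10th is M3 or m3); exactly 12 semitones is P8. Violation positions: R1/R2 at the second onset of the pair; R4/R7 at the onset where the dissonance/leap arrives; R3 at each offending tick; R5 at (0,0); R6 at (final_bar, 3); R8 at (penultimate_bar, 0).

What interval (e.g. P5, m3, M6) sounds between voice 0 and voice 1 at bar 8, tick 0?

voice 0=C3 voice 1=C4 -> P8

P8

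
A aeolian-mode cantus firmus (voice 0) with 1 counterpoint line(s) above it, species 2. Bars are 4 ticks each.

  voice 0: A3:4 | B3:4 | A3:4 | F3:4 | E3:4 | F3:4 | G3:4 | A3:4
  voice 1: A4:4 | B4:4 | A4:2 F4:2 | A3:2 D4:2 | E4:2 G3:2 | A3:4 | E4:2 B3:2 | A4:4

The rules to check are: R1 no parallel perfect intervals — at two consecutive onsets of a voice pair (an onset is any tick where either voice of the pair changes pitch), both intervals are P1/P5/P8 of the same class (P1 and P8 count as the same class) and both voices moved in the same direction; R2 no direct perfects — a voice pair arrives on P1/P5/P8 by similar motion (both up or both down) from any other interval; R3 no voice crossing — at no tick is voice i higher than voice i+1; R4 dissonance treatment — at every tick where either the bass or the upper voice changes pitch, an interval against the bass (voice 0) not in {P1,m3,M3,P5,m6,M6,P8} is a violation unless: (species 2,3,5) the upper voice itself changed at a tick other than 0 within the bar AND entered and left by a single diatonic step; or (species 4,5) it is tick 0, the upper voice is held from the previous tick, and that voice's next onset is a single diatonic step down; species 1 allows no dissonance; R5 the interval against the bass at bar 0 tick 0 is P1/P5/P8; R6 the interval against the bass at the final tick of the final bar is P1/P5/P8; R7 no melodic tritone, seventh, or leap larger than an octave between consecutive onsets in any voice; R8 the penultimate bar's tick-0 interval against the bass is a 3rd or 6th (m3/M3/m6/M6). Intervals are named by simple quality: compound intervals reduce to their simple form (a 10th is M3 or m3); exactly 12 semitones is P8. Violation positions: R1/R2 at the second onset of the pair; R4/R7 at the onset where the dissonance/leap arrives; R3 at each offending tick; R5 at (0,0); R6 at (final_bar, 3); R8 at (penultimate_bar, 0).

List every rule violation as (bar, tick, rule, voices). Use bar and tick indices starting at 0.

(1, 0, R1, (0, 1))
(2, 0, R1, (0, 1))
(7, 0, R2, (0, 1))
(7, 0, R7, (1,))

bar 0: v0=A3 v1=A4 downbeat P8
bar 1: v0=B3 v1=B4 downbeat P8
bar 2: v0=A3 v1=A4 downbeat P8
bar 3: v0=F3 v1=A3 downbeat M3
bar 4: v0=E3 v1=E4 downbeat P8
bar 5: v0=F3 v1=A3 downbeat M3
bar 6: v0=G3 v1=E4 downbeat M6
bar 7: v0=A3 v1=A4 downbeat P8
  -> R1 @ bar 1 tick 0 v(0, 1): A3/A4 P8 -> B3/B4 P8 similar
  -> R1 @ bar 2 tick 0 v(0, 1): B3/B4 P8 -> A3/A4 P8 similar
  -> R2 @ bar 7 tick 0 v(0, 1): G3/B3 M3 -> A3/A4 P8 similar
  -> R7 @ bar 7 tick 0 v(1,): B3->A4 leap 10st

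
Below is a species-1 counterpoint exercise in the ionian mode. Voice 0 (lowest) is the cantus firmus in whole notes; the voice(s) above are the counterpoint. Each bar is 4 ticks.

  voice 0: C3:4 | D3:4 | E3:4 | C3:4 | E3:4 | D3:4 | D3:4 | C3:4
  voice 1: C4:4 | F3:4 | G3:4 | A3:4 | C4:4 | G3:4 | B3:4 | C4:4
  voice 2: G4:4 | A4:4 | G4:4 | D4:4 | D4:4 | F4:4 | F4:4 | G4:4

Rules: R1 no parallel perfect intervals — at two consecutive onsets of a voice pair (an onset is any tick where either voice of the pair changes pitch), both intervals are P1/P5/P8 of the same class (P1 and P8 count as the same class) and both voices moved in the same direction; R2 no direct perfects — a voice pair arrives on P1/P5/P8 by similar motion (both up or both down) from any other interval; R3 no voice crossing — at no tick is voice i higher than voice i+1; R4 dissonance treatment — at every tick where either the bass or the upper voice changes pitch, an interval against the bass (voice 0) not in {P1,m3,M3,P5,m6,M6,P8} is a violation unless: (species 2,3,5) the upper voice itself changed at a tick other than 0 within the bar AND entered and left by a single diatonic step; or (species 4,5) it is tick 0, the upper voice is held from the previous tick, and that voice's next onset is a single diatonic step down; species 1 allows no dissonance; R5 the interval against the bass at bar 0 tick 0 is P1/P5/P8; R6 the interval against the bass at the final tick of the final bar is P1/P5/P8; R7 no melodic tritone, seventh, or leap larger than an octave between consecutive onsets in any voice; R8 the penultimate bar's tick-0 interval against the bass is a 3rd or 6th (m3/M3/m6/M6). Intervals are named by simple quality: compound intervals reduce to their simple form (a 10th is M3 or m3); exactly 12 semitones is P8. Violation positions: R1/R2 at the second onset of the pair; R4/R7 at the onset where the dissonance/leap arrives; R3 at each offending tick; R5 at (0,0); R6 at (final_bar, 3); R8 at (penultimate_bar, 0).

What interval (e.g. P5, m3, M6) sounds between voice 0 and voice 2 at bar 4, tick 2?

voice 0=E3 voice 2=D4 -> m7

m7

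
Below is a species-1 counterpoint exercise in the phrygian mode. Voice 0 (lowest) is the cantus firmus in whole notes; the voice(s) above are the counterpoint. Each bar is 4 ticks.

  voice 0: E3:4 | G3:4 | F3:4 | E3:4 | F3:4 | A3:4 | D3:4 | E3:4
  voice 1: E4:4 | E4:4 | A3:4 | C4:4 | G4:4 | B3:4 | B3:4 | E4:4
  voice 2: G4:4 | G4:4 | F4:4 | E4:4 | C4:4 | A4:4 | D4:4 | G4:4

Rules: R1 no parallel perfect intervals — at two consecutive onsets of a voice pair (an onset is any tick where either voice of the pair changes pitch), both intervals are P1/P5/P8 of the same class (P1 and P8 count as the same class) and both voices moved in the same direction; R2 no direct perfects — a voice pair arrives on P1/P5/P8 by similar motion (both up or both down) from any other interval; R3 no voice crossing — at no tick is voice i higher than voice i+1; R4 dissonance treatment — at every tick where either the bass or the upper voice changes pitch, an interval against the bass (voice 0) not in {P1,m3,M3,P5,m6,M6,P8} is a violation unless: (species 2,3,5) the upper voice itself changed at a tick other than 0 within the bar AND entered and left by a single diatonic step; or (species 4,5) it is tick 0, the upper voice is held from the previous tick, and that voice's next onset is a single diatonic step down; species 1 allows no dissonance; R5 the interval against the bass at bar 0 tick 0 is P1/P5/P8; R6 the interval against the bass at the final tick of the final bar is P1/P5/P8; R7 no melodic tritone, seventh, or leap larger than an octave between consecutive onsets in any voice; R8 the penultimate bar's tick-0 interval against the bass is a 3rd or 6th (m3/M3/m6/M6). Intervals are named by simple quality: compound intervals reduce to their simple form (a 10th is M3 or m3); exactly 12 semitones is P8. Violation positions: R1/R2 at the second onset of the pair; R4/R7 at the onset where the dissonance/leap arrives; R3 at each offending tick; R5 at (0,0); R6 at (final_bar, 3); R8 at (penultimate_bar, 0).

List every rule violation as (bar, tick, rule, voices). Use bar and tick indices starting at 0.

(0, 0, R5, (0, 2))
(2, 0, R1, (0, 2))
(3, 0, R1, (0, 2))
(4, 0, R3, (1, 2))
(4, 0, R4, (0, 1))
(4, 1, R3, (1, 2))
(4, 2, R3, (1, 2))
(4, 3, R3, (1, 2))
(5, 0, R2, (0, 2))
(5, 0, R4, (0, 1))
(6, 0, R1, (0, 2))
(6, 0, R8, (0, 2))
(7, 0, R2, (0, 1))
(7, 3, R6, (0, 2))

bar 0: v0=E3 v1=E4 v2=G4 downbeat m3
bar 1: v0=G3 v1=E4 v2=G4 downbeat P8
bar 2: v0=F3 v1=A3 v2=F4 downbeat P8
bar 3: v0=E3 v1=C4 v2=E4 downbeat P8
bar 4: v0=F3 v1=G4 v2=C4 downbeat P5
bar 5: v0=A3 v1=B3 v2=A4 downbeat P8
bar 6: v0=D3 v1=B3 v2=D4 downbeat P8
bar 7: v0=E3 v1=E4 v2=G4 downbeat m3
  -> R5 @ bar 0 tick 0 v(0, 2): opens on m3
  -> R1 @ bar 2 tick 0 v(0, 2): G3/G4 P8 -> F3/F4 P8 similar
  -> R1 @ bar 3 tick 0 v(0, 2): F3/F4 P8 -> E3/E4 P8 similar
  -> R3 @ bar 4 tick 0 v(1, 2): G4 above C4
  -> R4 @ bar 4 tick 0 v(0, 1): F3/G4 M2 untreated
  -> R3 @ bar 4 tick 1 v(1, 2): G4 above C4
  -> R3 @ bar 4 tick 2 v(1, 2): G4 above C4
  -> R3 @ bar 4 tick 3 v(1, 2): G4 above C4
  -> R2 @ bar 5 tick 0 v(0, 2): F3/C4 P5 -> A3/A4 P8 similar
  -> R4 @ bar 5 tick 0 v(0, 1): A3/B3 M2 untreated
  -> R1 @ bar 6 tick 0 v(0, 2): A3/A4 P8 -> D3/D4 P8 similar
  -> R8 @ bar 6 tick 0 v(0, 2): penult P8 not 3rd/6th
  -> R2 @ bar 7 tick 0 v(0, 1): D3/B3 M6 -> E3/E4 P8 similar
  -> R6 @ bar 7 tick 3 v(0, 2): closes on m3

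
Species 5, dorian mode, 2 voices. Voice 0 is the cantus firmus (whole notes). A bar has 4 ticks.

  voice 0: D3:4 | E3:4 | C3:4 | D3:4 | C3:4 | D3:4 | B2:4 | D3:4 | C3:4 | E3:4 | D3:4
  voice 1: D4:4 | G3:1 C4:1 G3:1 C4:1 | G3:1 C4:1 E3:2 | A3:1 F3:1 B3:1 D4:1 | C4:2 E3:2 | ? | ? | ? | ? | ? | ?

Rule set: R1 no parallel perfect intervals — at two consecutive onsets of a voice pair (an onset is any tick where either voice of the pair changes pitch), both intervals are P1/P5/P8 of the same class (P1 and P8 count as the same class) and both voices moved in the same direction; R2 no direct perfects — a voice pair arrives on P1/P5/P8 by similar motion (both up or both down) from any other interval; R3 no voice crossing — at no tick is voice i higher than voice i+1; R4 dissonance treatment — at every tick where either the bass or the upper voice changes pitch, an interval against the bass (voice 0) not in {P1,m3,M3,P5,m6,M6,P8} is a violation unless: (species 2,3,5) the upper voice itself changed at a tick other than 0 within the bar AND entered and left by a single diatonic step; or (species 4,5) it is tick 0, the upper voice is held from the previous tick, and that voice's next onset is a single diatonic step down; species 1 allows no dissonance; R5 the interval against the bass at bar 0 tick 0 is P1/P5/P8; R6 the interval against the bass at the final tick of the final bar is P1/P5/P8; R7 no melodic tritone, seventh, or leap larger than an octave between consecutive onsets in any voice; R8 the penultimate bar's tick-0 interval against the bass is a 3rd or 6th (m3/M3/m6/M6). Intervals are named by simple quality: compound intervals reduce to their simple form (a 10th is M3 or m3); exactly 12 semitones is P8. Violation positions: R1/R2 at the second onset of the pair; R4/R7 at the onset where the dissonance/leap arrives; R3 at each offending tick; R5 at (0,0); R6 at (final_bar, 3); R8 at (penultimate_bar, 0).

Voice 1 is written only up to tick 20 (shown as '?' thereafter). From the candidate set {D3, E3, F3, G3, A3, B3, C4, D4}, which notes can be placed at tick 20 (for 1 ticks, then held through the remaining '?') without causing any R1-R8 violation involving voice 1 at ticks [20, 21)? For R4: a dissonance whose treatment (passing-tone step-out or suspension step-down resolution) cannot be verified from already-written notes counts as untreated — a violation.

D3: legal
E3: violates R4
F3: legal
G3: violates R4
A3: violates R2
B3: legal
C4: violates R4
D4: violates R2,R7

{B3, D3, F3}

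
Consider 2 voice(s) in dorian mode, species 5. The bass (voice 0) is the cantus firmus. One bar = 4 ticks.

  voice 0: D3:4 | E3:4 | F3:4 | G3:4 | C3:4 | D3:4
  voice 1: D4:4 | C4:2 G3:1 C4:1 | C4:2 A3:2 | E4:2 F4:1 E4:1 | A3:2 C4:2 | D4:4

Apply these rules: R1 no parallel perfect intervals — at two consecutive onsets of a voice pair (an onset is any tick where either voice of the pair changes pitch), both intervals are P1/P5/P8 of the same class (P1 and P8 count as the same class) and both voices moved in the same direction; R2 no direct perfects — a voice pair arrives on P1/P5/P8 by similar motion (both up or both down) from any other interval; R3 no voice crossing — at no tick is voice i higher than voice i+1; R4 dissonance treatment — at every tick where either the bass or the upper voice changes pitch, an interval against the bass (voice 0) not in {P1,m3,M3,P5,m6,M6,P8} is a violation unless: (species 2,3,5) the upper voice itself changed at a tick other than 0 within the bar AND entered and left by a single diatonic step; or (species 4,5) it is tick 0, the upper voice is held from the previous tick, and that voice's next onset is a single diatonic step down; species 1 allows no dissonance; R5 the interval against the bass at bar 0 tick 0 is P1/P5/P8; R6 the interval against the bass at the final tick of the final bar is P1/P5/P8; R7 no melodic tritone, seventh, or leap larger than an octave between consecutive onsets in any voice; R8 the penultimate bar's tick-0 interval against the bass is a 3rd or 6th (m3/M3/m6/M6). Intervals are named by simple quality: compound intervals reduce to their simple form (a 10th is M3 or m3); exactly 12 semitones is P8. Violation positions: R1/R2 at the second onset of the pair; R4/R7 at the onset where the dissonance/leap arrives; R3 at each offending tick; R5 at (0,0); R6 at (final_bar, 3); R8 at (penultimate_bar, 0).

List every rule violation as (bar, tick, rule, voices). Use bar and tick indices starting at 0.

(5, 0, R1, (0, 1))

bar 0: v0=D3 v1=D4 downbeat P8
bar 1: v0=E3 v1=C4 downbeat m6
bar 2: v0=F3 v1=C4 downbeat P5
bar 3: v0=G3 v1=E4 downbeat M6
bar 4: v0=C3 v1=A3 downbeat M6
bar 5: v0=D3 v1=D4 downbeat P8
  -> R1 @ bar 5 tick 0 v(0, 1): C3/C4 P8 -> D3/D4 P8 similar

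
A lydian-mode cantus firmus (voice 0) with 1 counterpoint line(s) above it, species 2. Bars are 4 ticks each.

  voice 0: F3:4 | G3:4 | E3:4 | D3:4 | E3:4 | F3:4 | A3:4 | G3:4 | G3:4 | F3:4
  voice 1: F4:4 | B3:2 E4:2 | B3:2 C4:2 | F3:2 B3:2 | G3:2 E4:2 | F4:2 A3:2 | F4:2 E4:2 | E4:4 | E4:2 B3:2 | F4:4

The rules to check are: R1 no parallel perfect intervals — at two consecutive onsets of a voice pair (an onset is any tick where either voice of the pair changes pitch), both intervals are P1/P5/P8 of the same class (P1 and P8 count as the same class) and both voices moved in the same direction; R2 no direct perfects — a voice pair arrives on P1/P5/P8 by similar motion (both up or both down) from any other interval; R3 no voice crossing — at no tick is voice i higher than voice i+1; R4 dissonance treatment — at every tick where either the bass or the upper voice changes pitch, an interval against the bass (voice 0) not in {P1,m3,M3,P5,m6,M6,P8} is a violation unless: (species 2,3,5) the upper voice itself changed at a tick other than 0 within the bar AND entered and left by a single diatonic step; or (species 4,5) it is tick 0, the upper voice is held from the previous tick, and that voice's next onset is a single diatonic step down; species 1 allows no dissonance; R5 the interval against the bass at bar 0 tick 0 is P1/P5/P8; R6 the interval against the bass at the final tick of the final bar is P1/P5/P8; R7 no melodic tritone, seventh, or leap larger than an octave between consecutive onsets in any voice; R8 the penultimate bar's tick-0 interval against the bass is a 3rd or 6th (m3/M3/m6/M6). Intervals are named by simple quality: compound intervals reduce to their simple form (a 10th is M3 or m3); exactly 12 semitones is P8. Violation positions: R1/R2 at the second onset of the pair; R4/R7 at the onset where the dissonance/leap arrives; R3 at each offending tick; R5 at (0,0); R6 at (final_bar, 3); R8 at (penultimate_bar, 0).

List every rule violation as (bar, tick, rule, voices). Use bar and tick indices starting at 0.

(1, 0, R7, (1,))
(2, 0, R2, (0, 1))
(3, 2, R7, (1,))
(5, 0, R1, (0, 1))
(9, 0, R7, (1,))

bar 0: v0=F3 v1=F4 downbeat P8
bar 1: v0=G3 v1=B3 downbeat M3
bar 2: v0=E3 v1=B3 downbeat P5
bar 3: v0=D3 v1=F3 downbeat m3
bar 4: v0=E3 v1=G3 downbeat m3
bar 5: v0=F3 v1=F4 downbeat P8
bar 6: v0=A3 v1=F4 downbeat m6
bar 7: v0=G3 v1=E4 downbeat M6
bar 8: v0=G3 v1=E4 downbeat M6
bar 9: v0=F3 v1=F4 downbeat P8
  -> R7 @ bar 1 tick 0 v(1,): F4->B3 leap 6st
  -> R2 @ bar 2 tick 0 v(0, 1): G3/E4 M6 -> E3/B3 P5 similar
  -> R7 @ bar 3 tick 2 v(1,): F3->B3 leap 6st
  -> R1 @ bar 5 tick 0 v(0, 1): E3/E4 P8 -> F3/F4 P8 similar
  -> R7 @ bar 9 tick 0 v(1,): B3->F4 leap 6st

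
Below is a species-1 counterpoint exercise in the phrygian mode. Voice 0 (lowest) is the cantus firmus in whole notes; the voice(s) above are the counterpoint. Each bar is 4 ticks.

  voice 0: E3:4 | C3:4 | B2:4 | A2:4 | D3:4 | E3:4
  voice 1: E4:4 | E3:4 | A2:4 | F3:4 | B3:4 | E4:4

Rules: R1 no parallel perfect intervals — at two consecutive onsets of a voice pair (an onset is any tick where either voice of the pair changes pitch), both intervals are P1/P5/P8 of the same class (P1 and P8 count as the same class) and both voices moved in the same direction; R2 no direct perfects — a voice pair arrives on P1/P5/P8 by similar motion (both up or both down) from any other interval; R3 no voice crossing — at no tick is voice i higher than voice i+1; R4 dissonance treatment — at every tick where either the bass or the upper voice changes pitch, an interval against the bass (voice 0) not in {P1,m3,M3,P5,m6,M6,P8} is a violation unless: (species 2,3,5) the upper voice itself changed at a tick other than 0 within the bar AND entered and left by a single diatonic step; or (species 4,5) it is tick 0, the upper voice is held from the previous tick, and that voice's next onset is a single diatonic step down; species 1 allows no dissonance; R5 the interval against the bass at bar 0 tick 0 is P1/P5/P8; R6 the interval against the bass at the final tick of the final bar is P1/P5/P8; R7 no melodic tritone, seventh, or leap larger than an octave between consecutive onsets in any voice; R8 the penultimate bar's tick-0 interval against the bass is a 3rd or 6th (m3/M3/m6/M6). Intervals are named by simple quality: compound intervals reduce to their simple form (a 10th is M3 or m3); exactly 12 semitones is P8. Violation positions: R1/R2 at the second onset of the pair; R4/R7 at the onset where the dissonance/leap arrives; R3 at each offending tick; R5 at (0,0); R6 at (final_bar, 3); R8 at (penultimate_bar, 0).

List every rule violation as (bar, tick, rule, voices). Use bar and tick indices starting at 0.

bar 0: v0=E3 v1=E4 downbeat P8
bar 1: v0=C3 v1=E3 downbeat M3
bar 2: v0=B2 v1=A2 downbeat M2
bar 3: v0=A2 v1=F3 downbeat m6
bar 4: v0=D3 v1=B3 downbeat M6
bar 5: v0=E3 v1=E4 downbeat P8
  -> R3 @ bar 2 tick 0 v(0, 1): B2 above A2
  -> R4 @ bar 2 tick 0 v(0, 1): B2/A2 M2 untreated
  -> R3 @ bar 2 tick 1 v(0, 1): B2 above A2
  -> R3 @ bar 2 tick 2 v(0, 1): B2 above A2
  -> R3 @ bar 2 tick 3 v(0, 1): B2 above A2
  -> R7 @ bar 4 tick 0 v(1,): F3->B3 leap 6st
  -> R2 @ bar 5 tick 0 v(0, 1): D3/B3 M6 -> E3/E4 P8 similar

(2, 0, R3, (0, 1))
(2, 0, R4, (0, 1))
(2, 1, R3, (0, 1))
(2, 2, R3, (0, 1))
(2, 3, R3, (0, 1))
(4, 0, R7, (1,))
(5, 0, R2, (0, 1))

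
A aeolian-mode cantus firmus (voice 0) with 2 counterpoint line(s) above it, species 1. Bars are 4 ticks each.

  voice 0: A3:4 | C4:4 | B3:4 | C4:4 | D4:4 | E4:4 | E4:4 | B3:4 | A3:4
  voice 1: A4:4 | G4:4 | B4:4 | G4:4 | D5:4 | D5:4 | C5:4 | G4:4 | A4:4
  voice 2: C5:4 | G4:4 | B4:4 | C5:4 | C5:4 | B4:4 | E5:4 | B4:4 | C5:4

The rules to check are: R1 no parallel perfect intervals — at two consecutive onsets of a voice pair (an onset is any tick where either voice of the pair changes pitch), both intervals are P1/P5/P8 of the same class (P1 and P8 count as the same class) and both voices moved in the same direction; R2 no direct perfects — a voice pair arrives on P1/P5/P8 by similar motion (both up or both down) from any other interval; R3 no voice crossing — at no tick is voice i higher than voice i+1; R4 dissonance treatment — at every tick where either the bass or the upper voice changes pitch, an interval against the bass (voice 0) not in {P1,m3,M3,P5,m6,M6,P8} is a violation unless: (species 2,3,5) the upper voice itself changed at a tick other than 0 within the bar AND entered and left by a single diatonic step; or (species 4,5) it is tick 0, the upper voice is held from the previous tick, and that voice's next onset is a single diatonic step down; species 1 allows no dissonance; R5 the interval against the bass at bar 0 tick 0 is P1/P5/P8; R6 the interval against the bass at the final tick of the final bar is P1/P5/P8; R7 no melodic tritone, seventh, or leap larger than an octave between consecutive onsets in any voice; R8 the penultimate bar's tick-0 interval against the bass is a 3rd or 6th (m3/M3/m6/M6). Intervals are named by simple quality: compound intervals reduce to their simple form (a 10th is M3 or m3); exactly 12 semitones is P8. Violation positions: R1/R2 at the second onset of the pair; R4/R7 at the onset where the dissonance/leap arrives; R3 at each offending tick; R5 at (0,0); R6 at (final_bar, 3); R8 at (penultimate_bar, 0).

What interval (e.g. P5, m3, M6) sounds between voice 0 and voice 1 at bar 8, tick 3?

voice 0=A3 voice 1=A4 -> P8

P8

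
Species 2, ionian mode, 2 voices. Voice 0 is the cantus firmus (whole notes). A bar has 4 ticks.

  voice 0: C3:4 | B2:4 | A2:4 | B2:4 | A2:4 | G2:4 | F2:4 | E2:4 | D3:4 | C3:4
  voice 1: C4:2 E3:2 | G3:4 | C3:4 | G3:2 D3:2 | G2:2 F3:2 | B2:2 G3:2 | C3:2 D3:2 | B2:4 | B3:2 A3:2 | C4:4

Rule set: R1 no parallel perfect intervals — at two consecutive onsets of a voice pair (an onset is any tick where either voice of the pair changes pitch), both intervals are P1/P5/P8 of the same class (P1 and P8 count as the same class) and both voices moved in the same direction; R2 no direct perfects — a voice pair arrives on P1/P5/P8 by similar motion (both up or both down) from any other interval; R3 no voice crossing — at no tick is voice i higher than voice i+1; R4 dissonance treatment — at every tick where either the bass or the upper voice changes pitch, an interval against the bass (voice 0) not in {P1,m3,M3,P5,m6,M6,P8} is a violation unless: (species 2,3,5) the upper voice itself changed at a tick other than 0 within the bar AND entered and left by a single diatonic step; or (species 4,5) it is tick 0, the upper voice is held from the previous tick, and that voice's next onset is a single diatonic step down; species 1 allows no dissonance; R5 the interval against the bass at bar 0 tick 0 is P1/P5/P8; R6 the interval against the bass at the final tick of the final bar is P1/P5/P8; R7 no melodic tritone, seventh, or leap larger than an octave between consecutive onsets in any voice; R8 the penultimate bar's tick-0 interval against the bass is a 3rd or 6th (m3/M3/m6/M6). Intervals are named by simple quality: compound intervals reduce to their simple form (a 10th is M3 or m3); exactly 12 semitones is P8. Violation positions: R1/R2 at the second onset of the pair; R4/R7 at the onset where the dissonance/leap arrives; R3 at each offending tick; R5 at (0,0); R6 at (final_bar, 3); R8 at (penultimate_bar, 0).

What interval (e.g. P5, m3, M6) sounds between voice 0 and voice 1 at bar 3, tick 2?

voice 0=B2 voice 1=D3 -> m3

m3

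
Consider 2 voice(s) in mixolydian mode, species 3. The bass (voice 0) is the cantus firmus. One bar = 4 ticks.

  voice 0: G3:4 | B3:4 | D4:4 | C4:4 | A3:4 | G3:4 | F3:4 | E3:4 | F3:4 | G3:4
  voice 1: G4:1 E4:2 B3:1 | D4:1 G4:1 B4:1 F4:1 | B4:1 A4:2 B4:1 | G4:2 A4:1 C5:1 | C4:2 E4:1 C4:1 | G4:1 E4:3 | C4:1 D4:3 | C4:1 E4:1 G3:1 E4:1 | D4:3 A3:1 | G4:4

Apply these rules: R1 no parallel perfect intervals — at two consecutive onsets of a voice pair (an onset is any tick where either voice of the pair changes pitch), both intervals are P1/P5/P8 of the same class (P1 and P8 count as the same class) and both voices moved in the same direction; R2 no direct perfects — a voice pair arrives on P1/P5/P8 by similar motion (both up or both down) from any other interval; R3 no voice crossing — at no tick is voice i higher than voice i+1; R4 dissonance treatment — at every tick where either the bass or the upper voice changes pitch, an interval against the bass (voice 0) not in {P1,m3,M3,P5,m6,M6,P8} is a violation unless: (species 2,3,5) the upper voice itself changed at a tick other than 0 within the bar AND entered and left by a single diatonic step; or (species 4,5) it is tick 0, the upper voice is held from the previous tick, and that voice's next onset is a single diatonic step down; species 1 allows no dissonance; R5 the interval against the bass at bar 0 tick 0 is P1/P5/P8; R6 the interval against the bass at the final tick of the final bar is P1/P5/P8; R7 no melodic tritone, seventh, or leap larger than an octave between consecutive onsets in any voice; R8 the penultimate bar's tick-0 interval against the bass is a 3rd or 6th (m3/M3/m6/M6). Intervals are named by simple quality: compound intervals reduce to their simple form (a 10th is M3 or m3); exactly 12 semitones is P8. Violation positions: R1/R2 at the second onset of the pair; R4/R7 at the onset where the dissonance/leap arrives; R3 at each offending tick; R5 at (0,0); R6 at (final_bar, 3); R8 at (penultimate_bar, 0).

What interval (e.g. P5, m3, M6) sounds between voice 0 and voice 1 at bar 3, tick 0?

voice 0=C4 voice 1=G4 -> P5

P5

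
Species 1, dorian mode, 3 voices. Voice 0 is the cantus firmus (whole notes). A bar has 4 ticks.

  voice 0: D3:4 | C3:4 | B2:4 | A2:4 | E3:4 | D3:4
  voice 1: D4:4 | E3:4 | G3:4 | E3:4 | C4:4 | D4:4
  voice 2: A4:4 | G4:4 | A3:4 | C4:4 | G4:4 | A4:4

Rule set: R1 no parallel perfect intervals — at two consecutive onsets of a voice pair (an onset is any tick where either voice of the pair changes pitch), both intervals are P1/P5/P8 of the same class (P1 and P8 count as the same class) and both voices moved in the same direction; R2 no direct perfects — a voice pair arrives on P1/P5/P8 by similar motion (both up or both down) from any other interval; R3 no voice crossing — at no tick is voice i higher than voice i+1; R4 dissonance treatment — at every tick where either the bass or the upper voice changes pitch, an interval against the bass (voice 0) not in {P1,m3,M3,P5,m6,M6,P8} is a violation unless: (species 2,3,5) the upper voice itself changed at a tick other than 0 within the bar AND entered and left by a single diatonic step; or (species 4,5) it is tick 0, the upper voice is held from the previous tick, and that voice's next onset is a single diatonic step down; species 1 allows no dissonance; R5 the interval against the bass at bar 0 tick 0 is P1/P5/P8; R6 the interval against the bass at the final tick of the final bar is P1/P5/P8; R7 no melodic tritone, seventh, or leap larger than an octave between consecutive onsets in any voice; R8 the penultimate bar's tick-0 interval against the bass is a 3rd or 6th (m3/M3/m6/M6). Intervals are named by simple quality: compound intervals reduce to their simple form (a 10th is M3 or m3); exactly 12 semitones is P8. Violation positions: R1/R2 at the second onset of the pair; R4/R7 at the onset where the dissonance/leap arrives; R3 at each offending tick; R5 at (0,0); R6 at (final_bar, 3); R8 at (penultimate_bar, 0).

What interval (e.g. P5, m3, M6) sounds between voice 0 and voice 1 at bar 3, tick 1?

P5

voice 0=A2 voice 1=E3 -> P5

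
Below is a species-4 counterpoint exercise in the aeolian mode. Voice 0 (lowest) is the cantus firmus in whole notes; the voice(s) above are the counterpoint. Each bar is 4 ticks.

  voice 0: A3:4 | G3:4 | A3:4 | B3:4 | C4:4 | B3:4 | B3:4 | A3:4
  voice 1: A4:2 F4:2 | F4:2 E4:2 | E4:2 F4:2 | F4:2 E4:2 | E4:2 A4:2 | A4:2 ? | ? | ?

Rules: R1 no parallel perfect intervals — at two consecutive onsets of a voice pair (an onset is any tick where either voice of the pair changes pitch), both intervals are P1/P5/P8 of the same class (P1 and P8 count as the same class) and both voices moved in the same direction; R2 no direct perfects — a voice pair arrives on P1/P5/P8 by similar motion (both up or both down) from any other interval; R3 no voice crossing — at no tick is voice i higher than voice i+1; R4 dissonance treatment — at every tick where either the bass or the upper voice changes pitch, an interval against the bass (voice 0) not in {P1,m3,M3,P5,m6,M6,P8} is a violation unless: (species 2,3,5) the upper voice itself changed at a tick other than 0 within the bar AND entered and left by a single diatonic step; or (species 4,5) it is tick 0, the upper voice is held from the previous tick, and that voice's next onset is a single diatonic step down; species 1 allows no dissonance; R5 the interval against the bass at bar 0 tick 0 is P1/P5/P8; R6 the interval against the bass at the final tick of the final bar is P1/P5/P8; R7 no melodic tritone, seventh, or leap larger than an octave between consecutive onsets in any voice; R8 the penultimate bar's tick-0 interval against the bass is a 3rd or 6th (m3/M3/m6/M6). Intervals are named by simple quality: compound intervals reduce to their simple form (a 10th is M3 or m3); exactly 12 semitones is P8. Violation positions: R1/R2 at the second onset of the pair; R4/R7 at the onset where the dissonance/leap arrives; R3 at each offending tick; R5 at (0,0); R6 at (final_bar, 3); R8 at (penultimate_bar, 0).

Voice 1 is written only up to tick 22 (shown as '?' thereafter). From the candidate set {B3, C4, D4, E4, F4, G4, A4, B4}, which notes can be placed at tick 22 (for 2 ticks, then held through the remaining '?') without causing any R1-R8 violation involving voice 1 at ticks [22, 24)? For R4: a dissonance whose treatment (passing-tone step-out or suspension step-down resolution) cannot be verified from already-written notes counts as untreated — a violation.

B3: violates R7
C4: violates R4
D4: legal
E4: violates R4
F4: violates R4
G4: legal
A4: legal
B4: legal

{A4, B4, D4, G4}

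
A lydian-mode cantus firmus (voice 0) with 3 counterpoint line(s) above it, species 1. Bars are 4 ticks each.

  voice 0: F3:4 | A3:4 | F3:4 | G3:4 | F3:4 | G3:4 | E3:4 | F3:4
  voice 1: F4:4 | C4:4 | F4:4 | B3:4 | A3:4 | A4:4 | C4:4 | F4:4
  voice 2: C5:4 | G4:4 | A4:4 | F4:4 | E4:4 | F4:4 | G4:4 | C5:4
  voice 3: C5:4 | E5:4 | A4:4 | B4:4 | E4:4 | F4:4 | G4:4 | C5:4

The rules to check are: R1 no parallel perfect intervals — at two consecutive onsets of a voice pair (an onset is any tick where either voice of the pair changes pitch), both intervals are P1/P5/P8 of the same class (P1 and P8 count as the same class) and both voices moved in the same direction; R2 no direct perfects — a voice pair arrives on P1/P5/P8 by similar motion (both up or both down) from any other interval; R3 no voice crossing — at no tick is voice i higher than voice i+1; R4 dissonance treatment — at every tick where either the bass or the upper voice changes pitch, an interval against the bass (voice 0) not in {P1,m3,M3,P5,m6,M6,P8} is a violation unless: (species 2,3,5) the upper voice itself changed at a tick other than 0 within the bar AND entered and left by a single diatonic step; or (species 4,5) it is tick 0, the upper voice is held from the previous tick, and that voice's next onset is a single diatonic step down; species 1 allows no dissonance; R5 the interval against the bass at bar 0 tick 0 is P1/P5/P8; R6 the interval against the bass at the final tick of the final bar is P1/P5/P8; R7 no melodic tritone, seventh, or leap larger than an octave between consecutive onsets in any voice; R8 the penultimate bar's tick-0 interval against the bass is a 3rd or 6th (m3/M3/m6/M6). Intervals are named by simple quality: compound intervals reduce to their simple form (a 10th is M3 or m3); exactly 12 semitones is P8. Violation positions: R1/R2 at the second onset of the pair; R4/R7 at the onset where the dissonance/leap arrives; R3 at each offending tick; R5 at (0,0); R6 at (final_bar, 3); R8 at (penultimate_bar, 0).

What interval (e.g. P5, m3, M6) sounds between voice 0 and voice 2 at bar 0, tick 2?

voice 0=F3 voice 2=C5 -> P5

P5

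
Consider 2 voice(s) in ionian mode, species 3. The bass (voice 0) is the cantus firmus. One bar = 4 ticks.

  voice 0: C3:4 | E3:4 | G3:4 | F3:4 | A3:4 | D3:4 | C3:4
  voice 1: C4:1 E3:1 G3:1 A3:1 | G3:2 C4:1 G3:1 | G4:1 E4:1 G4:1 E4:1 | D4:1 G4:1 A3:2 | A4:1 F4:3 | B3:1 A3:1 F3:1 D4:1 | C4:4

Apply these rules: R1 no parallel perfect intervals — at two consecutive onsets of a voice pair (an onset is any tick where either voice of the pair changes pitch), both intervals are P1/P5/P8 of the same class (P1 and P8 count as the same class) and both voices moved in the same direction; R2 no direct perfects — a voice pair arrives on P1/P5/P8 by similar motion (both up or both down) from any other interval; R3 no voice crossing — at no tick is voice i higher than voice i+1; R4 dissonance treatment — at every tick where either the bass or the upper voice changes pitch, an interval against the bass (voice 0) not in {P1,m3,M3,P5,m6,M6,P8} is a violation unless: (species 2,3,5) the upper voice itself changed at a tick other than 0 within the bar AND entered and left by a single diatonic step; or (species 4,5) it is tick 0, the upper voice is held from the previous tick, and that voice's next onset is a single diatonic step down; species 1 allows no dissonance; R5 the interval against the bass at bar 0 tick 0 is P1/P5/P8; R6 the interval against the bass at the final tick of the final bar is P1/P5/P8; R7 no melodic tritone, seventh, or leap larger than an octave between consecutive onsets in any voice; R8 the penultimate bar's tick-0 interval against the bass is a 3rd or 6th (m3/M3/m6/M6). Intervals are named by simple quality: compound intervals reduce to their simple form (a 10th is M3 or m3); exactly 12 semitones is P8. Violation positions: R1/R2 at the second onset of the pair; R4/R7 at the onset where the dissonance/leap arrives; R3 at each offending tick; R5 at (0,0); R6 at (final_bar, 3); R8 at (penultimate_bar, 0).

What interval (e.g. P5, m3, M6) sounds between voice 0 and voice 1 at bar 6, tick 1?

P8

voice 0=C3 voice 1=C4 -> P8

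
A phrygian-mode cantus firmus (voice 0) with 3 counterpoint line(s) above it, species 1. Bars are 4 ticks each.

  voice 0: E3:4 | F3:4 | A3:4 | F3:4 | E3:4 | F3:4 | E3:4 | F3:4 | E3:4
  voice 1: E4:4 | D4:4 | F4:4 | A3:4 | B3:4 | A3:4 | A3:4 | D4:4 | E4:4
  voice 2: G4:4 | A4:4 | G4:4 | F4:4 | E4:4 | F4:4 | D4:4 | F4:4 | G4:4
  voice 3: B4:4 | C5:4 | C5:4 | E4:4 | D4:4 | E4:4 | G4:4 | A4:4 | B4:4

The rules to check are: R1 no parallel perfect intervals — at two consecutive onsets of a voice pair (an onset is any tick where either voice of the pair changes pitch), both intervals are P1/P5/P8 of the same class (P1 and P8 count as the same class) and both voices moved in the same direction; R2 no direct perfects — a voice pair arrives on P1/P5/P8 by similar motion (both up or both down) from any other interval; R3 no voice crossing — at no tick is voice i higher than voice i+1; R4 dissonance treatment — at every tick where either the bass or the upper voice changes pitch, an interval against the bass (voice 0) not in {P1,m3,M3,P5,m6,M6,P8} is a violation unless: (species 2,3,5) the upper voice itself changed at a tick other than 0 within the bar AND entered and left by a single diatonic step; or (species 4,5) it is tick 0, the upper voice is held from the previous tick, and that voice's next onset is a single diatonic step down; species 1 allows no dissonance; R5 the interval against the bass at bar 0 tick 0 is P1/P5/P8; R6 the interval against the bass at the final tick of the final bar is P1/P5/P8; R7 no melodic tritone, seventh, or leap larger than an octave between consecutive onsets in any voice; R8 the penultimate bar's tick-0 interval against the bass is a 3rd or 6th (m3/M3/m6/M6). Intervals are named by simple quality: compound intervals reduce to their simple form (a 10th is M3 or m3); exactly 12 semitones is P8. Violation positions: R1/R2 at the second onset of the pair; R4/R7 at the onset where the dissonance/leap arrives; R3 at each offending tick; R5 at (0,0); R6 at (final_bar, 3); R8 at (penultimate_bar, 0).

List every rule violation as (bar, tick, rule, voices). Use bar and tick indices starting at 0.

(0, 0, R5, (0, 2))
(1, 0, R1, (0, 3))
(2, 0, R4, (0, 2))
(3, 0, R1, (1, 3))
(3, 0, R2, (0, 2))
(3, 0, R3, (2, 3))
(3, 0, R4, (0, 3))
(3, 1, R3, (2, 3))
(3, 2, R3, (2, 3))
(3, 3, R3, (2, 3))
(4, 0, R1, (0, 2))
(4, 0, R3, (2, 3))
(4, 0, R4, (0, 3))
(4, 1, R3, (2, 3))
(4, 2, R3, (2, 3))
(4, 3, R3, (2, 3))
(5, 0, R1, (0, 2))
(5, 0, R3, (2, 3))
(5, 0, R4, (0, 3))
(5, 1, R3, (2, 3))
(5, 2, R3, (2, 3))
(5, 3, R3, (2, 3))
(6, 0, R4, (0, 1))
(6, 0, R4, (0, 2))
(7, 0, R2, (0, 2))
(7, 0, R2, (1, 3))
(7, 0, R8, (0, 2))
(8, 0, R1, (1, 3))
(8, 3, R6, (0, 2))

bar 0: v0=E3 v1=E4 v2=G4 v3=B4 downbeat P5
bar 1: v0=F3 v1=D4 v2=A4 v3=C5 downbeat P5
bar 2: v0=A3 v1=F4 v2=G4 v3=C5 downbeat m3
bar 3: v0=F3 v1=A3 v2=F4 v3=E4 downbeat M7
bar 4: v0=E3 v1=B3 v2=E4 v3=D4 downbeat m7
bar 5: v0=F3 v1=A3 v2=F4 v3=E4 downbeat M7
bar 6: v0=E3 v1=A3 v2=D4 v3=G4 downbeat m3
bar 7: v0=F3 v1=D4 v2=F4 v3=A4 downbeat M3
bar 8: v0=E3 v1=E4 v2=G4 v3=B4 downbeat P5
  -> R5 @ bar 0 tick 0 v(0, 2): opens on m3
  -> R1 @ bar 1 tick 0 v(0, 3): E3/B4 P5 -> F3/C5 P5 similar
  -> R4 @ bar 2 tick 0 v(0, 2): A3/G4 m7 untreated
  -> R1 @ bar 3 tick 0 v(1, 3): F4/C5 P5 -> A3/E4 P5 similar
  -> R2 @ bar 3 tick 0 v(0, 2): A3/G4 m7 -> F3/F4 P8 similar
  -> R3 @ bar 3 tick 0 v(2, 3): F4 above E4
  -> R4 @ bar 3 tick 0 v(0, 3): F3/E4 M7 untreated
  -> R3 @ bar 3 tick 1 v(2, 3): F4 above E4
  -> R3 @ bar 3 tick 2 v(2, 3): F4 above E4
  -> R3 @ bar 3 tick 3 v(2, 3): F4 above E4
  -> R1 @ bar 4 tick 0 v(0, 2): F3/F4 P8 -> E3/E4 P8 similar
  -> R3 @ bar 4 tick 0 v(2, 3): E4 above D4
  -> R4 @ bar 4 tick 0 v(0, 3): E3/D4 m7 untreated
  -> R3 @ bar 4 tick 1 v(2, 3): E4 above D4
  -> R3 @ bar 4 tick 2 v(2, 3): E4 above D4
  -> R3 @ bar 4 tick 3 v(2, 3): E4 above D4
  -> R1 @ bar 5 tick 0 v(0, 2): E3/E4 P8 -> F3/F4 P8 similar
  -> R3 @ bar 5 tick 0 v(2, 3): F4 above E4
  -> R4 @ bar 5 tick 0 v(0, 3): F3/E4 M7 untreated
  -> R3 @ bar 5 tick 1 v(2, 3): F4 above E4
  -> R3 @ bar 5 tick 2 v(2, 3): F4 above E4
  -> R3 @ bar 5 tick 3 v(2, 3): F4 above E4
  -> R4 @ bar 6 tick 0 v(0, 1): E3/A3 P4 untreated
  -> R4 @ bar 6 tick 0 v(0, 2): E3/D4 m7 untreated
  -> R2 @ bar 7 tick 0 v(0, 2): E3/D4 m7 -> F3/F4 P8 similar
  -> R2 @ bar 7 tick 0 v(1, 3): A3/G4 m7 -> D4/A4 P5 similar
  -> R8 @ bar 7 tick 0 v(0, 2): penult P8 not 3rd/6th
  -> R1 @ bar 8 tick 0 v(1, 3): D4/A4 P5 -> E4/B4 P5 similar
  -> R6 @ bar 8 tick 3 v(0, 2): closes on m3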